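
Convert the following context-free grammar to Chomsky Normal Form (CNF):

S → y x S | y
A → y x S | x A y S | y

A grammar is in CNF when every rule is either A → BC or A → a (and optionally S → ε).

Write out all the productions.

TY → y; TX → x; S → y; A → y; S → TY X0; X0 → TX S; A → TY X1; X1 → TX S; A → TX X2; X2 → A X3; X3 → TY S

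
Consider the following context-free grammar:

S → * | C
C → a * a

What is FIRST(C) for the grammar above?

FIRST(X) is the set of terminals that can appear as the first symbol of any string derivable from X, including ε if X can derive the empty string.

We compute FIRST(C) using the standard algorithm.
FIRST(C) = {a}
FIRST(S) = {*, a}
Therefore, FIRST(C) = {a}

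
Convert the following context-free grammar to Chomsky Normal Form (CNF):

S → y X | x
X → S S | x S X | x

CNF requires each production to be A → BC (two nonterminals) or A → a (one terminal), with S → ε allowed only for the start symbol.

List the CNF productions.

TY → y; S → x; TX → x; X → x; S → TY X; X → S S; X → TX X0; X0 → S X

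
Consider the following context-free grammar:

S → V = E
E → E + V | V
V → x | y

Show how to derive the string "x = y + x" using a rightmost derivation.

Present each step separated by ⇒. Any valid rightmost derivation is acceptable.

S ⇒ V = E ⇒ V = E + V ⇒ V = E + x ⇒ V = V + x ⇒ V = y + x ⇒ x = y + x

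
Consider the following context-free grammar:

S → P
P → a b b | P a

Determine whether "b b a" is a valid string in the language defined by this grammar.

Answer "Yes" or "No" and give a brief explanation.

No - no valid derivation exists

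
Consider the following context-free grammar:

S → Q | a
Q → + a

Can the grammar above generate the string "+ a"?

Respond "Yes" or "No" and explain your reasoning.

Yes - a valid derivation exists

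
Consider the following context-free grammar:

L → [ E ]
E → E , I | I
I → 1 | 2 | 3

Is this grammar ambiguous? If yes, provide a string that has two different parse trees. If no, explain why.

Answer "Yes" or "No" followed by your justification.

No - the grammar is unambiguous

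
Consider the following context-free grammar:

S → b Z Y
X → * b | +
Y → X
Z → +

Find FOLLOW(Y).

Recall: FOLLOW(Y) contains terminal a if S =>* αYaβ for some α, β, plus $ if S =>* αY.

We compute FOLLOW(Y) using the standard algorithm.
FOLLOW(S) starts with {$}.
FIRST(S) = {b}
FIRST(X) = {*, +}
FIRST(Y) = {*, +}
FIRST(Z) = {+}
FOLLOW(S) = {$}
FOLLOW(X) = {$}
FOLLOW(Y) = {$}
FOLLOW(Z) = {*, +}
Therefore, FOLLOW(Y) = {$}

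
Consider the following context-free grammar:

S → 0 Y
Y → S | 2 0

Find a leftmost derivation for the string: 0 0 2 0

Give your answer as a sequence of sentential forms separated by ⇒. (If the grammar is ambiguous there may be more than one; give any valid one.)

S ⇒ 0 Y ⇒ 0 S ⇒ 0 0 Y ⇒ 0 0 2 0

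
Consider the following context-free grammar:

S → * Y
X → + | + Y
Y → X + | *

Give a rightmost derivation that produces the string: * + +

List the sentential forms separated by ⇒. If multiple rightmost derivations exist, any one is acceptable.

S ⇒ * Y ⇒ * X + ⇒ * + +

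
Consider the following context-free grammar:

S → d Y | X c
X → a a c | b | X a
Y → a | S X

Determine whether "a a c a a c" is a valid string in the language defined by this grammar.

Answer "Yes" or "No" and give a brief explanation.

Yes - a valid derivation exists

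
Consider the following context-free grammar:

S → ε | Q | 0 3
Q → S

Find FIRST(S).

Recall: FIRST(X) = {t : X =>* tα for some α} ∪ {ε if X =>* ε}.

We compute FIRST(S) using the standard algorithm.
FIRST(Q) = {0, ε}
FIRST(S) = {0, ε}
Therefore, FIRST(S) = {0, ε}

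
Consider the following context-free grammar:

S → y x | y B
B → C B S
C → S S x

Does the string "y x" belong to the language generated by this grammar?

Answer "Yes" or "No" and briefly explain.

Yes - a valid derivation exists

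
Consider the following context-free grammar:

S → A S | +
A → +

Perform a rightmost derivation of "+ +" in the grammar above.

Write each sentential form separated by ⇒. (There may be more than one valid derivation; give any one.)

S ⇒ A S ⇒ A + ⇒ + +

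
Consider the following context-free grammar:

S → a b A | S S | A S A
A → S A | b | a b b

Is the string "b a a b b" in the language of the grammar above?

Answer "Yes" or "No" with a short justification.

No - no valid derivation exists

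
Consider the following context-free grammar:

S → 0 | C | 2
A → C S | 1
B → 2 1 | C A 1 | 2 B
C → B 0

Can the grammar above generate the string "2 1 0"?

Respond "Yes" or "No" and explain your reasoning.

Yes - a valid derivation exists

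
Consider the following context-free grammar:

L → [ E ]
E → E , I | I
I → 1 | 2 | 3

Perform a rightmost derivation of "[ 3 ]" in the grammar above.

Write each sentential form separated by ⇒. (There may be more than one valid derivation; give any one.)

L ⇒ [ E ] ⇒ [ I ] ⇒ [ 3 ]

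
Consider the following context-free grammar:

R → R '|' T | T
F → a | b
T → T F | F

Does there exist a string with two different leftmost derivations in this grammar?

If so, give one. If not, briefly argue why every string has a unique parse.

No - every string in the language has a unique leftmost derivation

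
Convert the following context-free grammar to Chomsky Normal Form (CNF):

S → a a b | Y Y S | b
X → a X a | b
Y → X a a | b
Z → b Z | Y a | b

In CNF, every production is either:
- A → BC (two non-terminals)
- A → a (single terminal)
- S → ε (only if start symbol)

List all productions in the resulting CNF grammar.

TA → a; TB → b; S → b; X → b; Y → b; Z → b; S → TA X0; X0 → TA TB; S → Y X1; X1 → Y S; X → TA X2; X2 → X TA; Y → X X3; X3 → TA TA; Z → TB Z; Z → Y TA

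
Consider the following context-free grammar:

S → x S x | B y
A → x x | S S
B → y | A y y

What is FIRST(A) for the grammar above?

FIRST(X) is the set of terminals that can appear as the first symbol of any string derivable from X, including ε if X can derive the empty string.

We compute FIRST(A) using the standard algorithm.
FIRST(A) = {x, y}
FIRST(B) = {x, y}
FIRST(S) = {x, y}
Therefore, FIRST(A) = {x, y}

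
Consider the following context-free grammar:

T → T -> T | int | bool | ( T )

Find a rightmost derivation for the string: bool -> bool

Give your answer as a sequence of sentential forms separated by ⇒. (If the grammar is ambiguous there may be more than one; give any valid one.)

T ⇒ T -> T ⇒ T -> bool ⇒ bool -> bool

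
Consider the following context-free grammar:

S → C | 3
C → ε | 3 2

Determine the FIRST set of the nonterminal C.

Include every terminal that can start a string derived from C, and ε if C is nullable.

We compute FIRST(C) using the standard algorithm.
FIRST(C) = {3, ε}
FIRST(S) = {3, ε}
Therefore, FIRST(C) = {3, ε}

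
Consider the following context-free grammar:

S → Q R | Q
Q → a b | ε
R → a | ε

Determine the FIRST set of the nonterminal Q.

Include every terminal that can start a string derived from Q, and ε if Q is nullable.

We compute FIRST(Q) using the standard algorithm.
FIRST(Q) = {a, ε}
FIRST(R) = {a, ε}
FIRST(S) = {a, ε}
Therefore, FIRST(Q) = {a, ε}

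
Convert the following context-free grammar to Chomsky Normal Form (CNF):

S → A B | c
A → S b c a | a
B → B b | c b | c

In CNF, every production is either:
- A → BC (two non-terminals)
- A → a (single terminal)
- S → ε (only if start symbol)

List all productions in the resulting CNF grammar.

S → c; TB → b; TC → c; TA → a; A → a; B → c; S → A B; A → S X0; X0 → TB X1; X1 → TC TA; B → B TB; B → TC TB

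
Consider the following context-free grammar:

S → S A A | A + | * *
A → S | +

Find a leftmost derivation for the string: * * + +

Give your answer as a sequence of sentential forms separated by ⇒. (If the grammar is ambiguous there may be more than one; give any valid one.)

S ⇒ A + ⇒ S + ⇒ A + + ⇒ S + + ⇒ * * + +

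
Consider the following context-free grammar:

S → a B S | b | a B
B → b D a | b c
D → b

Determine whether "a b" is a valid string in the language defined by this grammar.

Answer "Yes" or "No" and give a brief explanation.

No - no valid derivation exists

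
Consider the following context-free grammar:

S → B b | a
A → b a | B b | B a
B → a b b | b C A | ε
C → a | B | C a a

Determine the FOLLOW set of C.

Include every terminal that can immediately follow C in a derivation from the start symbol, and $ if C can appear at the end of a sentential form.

We compute FOLLOW(C) using the standard algorithm.
FOLLOW(S) starts with {$}.
FIRST(A) = {a, b}
FIRST(B) = {a, b, ε}
FIRST(C) = {a, b, ε}
FIRST(S) = {a, b}
FOLLOW(A) = {a, b}
FOLLOW(B) = {a, b}
FOLLOW(C) = {a, b}
FOLLOW(S) = {$}
Therefore, FOLLOW(C) = {a, b}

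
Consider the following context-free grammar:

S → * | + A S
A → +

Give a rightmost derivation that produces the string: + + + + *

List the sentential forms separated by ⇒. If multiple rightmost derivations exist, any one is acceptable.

S ⇒ + A S ⇒ + A + A S ⇒ + A + A * ⇒ + A + + * ⇒ + + + + *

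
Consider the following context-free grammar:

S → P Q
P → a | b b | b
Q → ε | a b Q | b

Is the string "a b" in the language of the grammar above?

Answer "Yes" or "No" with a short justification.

Yes - a valid derivation exists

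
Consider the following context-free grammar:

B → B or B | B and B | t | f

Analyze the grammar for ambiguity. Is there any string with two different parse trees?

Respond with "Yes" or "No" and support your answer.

Yes - the string 'f and f and f or t or t or t' has two distinct parse trees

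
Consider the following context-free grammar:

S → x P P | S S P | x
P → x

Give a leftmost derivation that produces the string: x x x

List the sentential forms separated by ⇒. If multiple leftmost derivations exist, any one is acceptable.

S ⇒ x P P ⇒ x x P ⇒ x x x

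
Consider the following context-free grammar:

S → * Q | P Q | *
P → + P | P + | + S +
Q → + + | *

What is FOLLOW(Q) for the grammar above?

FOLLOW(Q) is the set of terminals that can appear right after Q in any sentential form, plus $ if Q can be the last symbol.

We compute FOLLOW(Q) using the standard algorithm.
FOLLOW(S) starts with {$}.
FIRST(P) = {+}
FIRST(Q) = {*, +}
FIRST(S) = {*, +}
FOLLOW(P) = {*, +}
FOLLOW(Q) = {$, +}
FOLLOW(S) = {$, +}
Therefore, FOLLOW(Q) = {$, +}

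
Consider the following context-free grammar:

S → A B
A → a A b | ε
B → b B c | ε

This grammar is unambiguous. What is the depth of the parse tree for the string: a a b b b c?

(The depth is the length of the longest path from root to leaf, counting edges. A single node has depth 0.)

4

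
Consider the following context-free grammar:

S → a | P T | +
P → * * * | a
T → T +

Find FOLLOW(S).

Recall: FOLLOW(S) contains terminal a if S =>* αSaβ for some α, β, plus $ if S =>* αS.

We compute FOLLOW(S) using the standard algorithm.
FOLLOW(S) starts with {$}.
FIRST(P) = {*, a}
FIRST(S) = {*, +, a}
FIRST(T) = {}
FOLLOW(P) = {}
FOLLOW(S) = {$}
FOLLOW(T) = {$, +}
Therefore, FOLLOW(S) = {$}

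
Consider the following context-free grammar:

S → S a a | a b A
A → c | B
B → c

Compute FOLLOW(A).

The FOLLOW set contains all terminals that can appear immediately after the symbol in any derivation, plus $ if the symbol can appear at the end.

We compute FOLLOW(A) using the standard algorithm.
FOLLOW(S) starts with {$}.
FIRST(A) = {c}
FIRST(B) = {c}
FIRST(S) = {a}
FOLLOW(A) = {$, a}
FOLLOW(B) = {$, a}
FOLLOW(S) = {$, a}
Therefore, FOLLOW(A) = {$, a}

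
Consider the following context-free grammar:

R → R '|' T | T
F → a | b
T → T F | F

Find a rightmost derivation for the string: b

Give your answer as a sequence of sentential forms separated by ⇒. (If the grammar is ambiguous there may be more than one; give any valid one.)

R ⇒ T ⇒ F ⇒ b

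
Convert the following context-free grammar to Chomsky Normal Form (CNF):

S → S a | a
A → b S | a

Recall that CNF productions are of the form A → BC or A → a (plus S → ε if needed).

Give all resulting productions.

TA → a; S → a; TB → b; A → a; S → S TA; A → TB S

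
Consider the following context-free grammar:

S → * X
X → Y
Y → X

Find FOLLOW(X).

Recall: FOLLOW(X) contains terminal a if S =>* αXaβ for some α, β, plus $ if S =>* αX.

We compute FOLLOW(X) using the standard algorithm.
FOLLOW(S) starts with {$}.
FIRST(S) = {*}
FIRST(X) = {}
FIRST(Y) = {}
FOLLOW(S) = {$}
FOLLOW(X) = {$}
FOLLOW(Y) = {$}
Therefore, FOLLOW(X) = {$}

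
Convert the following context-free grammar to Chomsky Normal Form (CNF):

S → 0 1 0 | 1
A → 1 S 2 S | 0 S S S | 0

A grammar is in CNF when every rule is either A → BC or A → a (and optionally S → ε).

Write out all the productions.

T0 → 0; T1 → 1; S → 1; T2 → 2; A → 0; S → T0 X0; X0 → T1 T0; A → T1 X1; X1 → S X2; X2 → T2 S; A → T0 X3; X3 → S X4; X4 → S S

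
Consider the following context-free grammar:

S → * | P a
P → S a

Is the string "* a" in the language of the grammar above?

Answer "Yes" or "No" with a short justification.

No - no valid derivation exists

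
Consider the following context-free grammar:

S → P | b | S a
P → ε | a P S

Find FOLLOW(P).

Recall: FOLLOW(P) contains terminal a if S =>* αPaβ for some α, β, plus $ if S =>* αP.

We compute FOLLOW(P) using the standard algorithm.
FOLLOW(S) starts with {$}.
FIRST(P) = {a, ε}
FIRST(S) = {a, b, ε}
FOLLOW(P) = {$, a, b}
FOLLOW(S) = {$, a, b}
Therefore, FOLLOW(P) = {$, a, b}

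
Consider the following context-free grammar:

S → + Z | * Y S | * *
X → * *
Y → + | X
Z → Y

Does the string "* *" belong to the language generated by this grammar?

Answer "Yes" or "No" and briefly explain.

Yes - a valid derivation exists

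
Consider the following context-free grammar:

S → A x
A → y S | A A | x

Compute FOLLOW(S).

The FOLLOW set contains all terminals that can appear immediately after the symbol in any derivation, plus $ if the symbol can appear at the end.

We compute FOLLOW(S) using the standard algorithm.
FOLLOW(S) starts with {$}.
FIRST(A) = {x, y}
FIRST(S) = {x, y}
FOLLOW(A) = {x, y}
FOLLOW(S) = {$, x, y}
Therefore, FOLLOW(S) = {$, x, y}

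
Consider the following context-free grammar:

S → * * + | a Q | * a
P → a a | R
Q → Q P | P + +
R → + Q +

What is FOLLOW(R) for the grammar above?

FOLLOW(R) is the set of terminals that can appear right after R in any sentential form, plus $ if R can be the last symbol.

We compute FOLLOW(R) using the standard algorithm.
FOLLOW(S) starts with {$}.
FIRST(P) = {+, a}
FIRST(Q) = {+, a}
FIRST(R) = {+}
FIRST(S) = {*, a}
FOLLOW(P) = {$, +, a}
FOLLOW(Q) = {$, +, a}
FOLLOW(R) = {$, +, a}
FOLLOW(S) = {$}
Therefore, FOLLOW(R) = {$, +, a}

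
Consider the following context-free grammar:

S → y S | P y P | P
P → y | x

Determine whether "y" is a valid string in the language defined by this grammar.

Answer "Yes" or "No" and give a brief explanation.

Yes - a valid derivation exists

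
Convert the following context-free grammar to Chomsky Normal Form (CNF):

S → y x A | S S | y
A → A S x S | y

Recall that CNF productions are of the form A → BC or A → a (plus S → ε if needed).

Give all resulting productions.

TY → y; TX → x; S → y; A → y; S → TY X0; X0 → TX A; S → S S; A → A X1; X1 → S X2; X2 → TX S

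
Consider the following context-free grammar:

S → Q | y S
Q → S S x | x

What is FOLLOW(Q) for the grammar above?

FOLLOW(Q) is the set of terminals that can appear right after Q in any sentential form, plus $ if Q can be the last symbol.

We compute FOLLOW(Q) using the standard algorithm.
FOLLOW(S) starts with {$}.
FIRST(Q) = {x, y}
FIRST(S) = {x, y}
FOLLOW(Q) = {$, x, y}
FOLLOW(S) = {$, x, y}
Therefore, FOLLOW(Q) = {$, x, y}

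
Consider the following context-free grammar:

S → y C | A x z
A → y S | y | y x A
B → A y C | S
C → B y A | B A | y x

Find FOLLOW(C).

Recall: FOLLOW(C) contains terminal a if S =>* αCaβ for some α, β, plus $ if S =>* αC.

We compute FOLLOW(C) using the standard algorithm.
FOLLOW(S) starts with {$}.
FIRST(A) = {y}
FIRST(B) = {y}
FIRST(C) = {y}
FIRST(S) = {y}
FOLLOW(A) = {$, x, y}
FOLLOW(B) = {y}
FOLLOW(C) = {$, x, y}
FOLLOW(S) = {$, x, y}
Therefore, FOLLOW(C) = {$, x, y}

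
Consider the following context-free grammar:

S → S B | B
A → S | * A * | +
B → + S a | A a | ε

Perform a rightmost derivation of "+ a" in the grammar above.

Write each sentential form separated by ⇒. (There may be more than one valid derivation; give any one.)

S ⇒ B ⇒ A a ⇒ + a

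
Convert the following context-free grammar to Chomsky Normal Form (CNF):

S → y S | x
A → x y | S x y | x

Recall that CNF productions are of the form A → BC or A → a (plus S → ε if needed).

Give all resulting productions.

TY → y; S → x; TX → x; A → x; S → TY S; A → TX TY; A → S X0; X0 → TX TY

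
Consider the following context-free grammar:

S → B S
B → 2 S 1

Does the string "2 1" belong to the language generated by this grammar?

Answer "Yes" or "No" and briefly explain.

No - no valid derivation exists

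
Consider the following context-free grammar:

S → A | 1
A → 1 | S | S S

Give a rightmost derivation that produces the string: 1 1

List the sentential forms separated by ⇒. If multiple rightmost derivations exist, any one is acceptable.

S ⇒ A ⇒ S S ⇒ S 1 ⇒ 1 1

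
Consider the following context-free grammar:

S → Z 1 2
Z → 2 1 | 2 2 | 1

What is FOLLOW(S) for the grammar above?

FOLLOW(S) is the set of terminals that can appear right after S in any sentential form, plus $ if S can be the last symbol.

We compute FOLLOW(S) using the standard algorithm.
FOLLOW(S) starts with {$}.
FIRST(S) = {1, 2}
FIRST(Z) = {1, 2}
FOLLOW(S) = {$}
FOLLOW(Z) = {1}
Therefore, FOLLOW(S) = {$}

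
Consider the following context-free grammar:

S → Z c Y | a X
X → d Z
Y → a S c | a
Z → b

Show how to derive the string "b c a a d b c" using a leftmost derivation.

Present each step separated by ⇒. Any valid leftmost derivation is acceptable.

S ⇒ Z c Y ⇒ b c Y ⇒ b c a S c ⇒ b c a a X c ⇒ b c a a d Z c ⇒ b c a a d b c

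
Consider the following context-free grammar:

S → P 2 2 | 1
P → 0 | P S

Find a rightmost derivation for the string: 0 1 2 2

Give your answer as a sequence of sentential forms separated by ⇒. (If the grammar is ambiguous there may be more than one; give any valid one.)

S ⇒ P 2 2 ⇒ P S 2 2 ⇒ P 1 2 2 ⇒ 0 1 2 2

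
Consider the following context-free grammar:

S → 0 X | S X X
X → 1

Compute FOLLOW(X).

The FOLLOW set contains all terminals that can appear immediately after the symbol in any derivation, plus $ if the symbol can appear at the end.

We compute FOLLOW(X) using the standard algorithm.
FOLLOW(S) starts with {$}.
FIRST(S) = {0}
FIRST(X) = {1}
FOLLOW(S) = {$, 1}
FOLLOW(X) = {$, 1}
Therefore, FOLLOW(X) = {$, 1}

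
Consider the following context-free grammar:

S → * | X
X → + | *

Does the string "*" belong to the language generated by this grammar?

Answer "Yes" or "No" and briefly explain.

Yes - a valid derivation exists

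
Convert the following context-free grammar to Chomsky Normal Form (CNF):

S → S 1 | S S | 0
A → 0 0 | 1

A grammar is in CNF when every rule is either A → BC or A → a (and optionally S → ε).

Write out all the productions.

T1 → 1; S → 0; T0 → 0; A → 1; S → S T1; S → S S; A → T0 T0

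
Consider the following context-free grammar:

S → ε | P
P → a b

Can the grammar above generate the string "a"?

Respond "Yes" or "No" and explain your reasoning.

No - no valid derivation exists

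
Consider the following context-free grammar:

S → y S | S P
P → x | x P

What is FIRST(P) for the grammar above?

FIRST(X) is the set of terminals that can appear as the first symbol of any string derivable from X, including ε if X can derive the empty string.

We compute FIRST(P) using the standard algorithm.
FIRST(P) = {x}
FIRST(S) = {y}
Therefore, FIRST(P) = {x}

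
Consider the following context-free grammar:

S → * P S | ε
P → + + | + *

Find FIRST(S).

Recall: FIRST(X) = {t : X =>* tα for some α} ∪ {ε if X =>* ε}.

We compute FIRST(S) using the standard algorithm.
FIRST(P) = {+}
FIRST(S) = {*, ε}
Therefore, FIRST(S) = {*, ε}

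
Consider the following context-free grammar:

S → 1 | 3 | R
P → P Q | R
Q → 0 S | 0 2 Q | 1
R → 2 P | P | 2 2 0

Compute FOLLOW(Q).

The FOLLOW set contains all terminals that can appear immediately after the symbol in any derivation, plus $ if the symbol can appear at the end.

We compute FOLLOW(Q) using the standard algorithm.
FOLLOW(S) starts with {$}.
FIRST(P) = {2}
FIRST(Q) = {0, 1}
FIRST(R) = {2}
FIRST(S) = {1, 2, 3}
FOLLOW(P) = {$, 0, 1}
FOLLOW(Q) = {$, 0, 1}
FOLLOW(R) = {$, 0, 1}
FOLLOW(S) = {$, 0, 1}
Therefore, FOLLOW(Q) = {$, 0, 1}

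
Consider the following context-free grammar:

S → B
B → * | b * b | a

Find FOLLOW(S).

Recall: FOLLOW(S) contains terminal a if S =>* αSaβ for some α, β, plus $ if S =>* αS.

We compute FOLLOW(S) using the standard algorithm.
FOLLOW(S) starts with {$}.
FIRST(B) = {*, a, b}
FIRST(S) = {*, a, b}
FOLLOW(B) = {$}
FOLLOW(S) = {$}
Therefore, FOLLOW(S) = {$}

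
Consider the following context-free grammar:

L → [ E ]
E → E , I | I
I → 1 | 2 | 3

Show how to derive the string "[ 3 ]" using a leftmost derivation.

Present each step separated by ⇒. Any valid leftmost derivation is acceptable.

L ⇒ [ E ] ⇒ [ I ] ⇒ [ 3 ]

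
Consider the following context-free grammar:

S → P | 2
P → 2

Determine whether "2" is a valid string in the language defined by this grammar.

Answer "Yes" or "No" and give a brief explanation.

Yes - a valid derivation exists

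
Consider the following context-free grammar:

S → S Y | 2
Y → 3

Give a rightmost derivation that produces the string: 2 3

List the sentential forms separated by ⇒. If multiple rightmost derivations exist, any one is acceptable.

S ⇒ S Y ⇒ S 3 ⇒ 2 3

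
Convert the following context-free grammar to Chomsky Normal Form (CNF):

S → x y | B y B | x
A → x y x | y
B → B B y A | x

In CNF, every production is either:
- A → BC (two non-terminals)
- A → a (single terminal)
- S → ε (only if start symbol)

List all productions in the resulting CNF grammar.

TX → x; TY → y; S → x; A → y; B → x; S → TX TY; S → B X0; X0 → TY B; A → TX X1; X1 → TY TX; B → B X2; X2 → B X3; X3 → TY A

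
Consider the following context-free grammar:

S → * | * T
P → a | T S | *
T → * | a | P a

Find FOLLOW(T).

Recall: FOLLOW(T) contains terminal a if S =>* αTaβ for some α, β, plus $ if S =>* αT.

We compute FOLLOW(T) using the standard algorithm.
FOLLOW(S) starts with {$}.
FIRST(P) = {*, a}
FIRST(S) = {*}
FIRST(T) = {*, a}
FOLLOW(P) = {a}
FOLLOW(S) = {$, a}
FOLLOW(T) = {$, *, a}
Therefore, FOLLOW(T) = {$, *, a}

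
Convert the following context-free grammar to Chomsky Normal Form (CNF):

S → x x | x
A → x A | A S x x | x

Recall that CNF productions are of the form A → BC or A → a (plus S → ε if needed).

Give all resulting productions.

TX → x; S → x; A → x; S → TX TX; A → TX A; A → A X0; X0 → S X1; X1 → TX TX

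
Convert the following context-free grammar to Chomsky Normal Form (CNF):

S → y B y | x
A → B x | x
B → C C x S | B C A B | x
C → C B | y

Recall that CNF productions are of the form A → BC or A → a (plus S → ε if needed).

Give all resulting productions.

TY → y; S → x; TX → x; A → x; B → x; C → y; S → TY X0; X0 → B TY; A → B TX; B → C X1; X1 → C X2; X2 → TX S; B → B X3; X3 → C X4; X4 → A B; C → C B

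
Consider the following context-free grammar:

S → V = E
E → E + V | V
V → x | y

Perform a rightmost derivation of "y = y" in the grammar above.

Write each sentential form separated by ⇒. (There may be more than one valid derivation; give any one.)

S ⇒ V = E ⇒ V = V ⇒ V = y ⇒ y = y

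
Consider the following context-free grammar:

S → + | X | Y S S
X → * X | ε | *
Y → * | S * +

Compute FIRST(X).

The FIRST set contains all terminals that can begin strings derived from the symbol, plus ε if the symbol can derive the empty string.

We compute FIRST(X) using the standard algorithm.
FIRST(S) = {*, +, ε}
FIRST(X) = {*, ε}
FIRST(Y) = {*, +}
Therefore, FIRST(X) = {*, ε}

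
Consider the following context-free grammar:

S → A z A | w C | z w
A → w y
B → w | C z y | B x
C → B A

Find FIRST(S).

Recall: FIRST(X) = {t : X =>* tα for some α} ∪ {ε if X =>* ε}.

We compute FIRST(S) using the standard algorithm.
FIRST(A) = {w}
FIRST(B) = {w}
FIRST(C) = {w}
FIRST(S) = {w, z}
Therefore, FIRST(S) = {w, z}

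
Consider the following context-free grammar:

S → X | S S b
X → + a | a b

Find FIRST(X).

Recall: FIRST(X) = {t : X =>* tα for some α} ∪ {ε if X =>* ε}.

We compute FIRST(X) using the standard algorithm.
FIRST(S) = {+, a}
FIRST(X) = {+, a}
Therefore, FIRST(X) = {+, a}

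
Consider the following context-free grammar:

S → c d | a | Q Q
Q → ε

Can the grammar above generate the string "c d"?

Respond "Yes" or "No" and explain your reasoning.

Yes - a valid derivation exists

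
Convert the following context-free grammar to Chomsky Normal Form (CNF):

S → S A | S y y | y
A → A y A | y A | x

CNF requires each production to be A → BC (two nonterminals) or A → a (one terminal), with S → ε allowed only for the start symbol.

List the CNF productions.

TY → y; S → y; A → x; S → S A; S → S X0; X0 → TY TY; A → A X1; X1 → TY A; A → TY A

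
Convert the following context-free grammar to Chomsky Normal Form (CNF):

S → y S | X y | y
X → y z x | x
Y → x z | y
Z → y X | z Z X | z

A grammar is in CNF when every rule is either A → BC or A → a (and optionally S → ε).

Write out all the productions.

TY → y; S → y; TZ → z; TX → x; X → x; Y → y; Z → z; S → TY S; S → X TY; X → TY X0; X0 → TZ TX; Y → TX TZ; Z → TY X; Z → TZ X1; X1 → Z X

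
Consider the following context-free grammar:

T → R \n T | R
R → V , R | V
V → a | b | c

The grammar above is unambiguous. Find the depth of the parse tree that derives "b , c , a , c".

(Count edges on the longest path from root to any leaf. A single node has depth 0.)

6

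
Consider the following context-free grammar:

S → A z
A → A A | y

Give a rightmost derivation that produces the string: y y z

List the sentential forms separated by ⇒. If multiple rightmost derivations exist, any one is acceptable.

S ⇒ A z ⇒ A A z ⇒ A y z ⇒ y y z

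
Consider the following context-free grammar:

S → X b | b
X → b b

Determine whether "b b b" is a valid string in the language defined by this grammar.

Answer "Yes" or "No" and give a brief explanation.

Yes - a valid derivation exists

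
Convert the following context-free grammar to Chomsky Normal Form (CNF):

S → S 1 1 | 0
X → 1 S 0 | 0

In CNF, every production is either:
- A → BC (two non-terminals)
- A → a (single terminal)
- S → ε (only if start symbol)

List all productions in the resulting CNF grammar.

T1 → 1; S → 0; T0 → 0; X → 0; S → S X0; X0 → T1 T1; X → T1 X1; X1 → S T0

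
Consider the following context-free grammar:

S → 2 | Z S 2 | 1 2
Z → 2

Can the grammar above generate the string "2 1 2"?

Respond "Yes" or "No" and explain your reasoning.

No - no valid derivation exists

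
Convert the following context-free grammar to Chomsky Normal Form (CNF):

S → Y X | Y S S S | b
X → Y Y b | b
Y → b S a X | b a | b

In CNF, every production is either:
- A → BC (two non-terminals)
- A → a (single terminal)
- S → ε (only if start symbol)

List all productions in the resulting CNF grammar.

S → b; TB → b; X → b; TA → a; Y → b; S → Y X; S → Y X0; X0 → S X1; X1 → S S; X → Y X2; X2 → Y TB; Y → TB X3; X3 → S X4; X4 → TA X; Y → TB TA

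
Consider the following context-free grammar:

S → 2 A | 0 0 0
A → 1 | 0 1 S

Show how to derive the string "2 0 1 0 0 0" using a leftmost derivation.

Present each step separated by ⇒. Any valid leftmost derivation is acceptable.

S ⇒ 2 A ⇒ 2 0 1 S ⇒ 2 0 1 0 0 0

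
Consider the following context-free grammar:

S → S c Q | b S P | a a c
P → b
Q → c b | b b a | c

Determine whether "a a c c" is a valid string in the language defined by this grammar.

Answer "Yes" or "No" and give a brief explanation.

No - no valid derivation exists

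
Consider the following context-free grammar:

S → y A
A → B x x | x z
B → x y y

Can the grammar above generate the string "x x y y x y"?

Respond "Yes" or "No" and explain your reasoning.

No - no valid derivation exists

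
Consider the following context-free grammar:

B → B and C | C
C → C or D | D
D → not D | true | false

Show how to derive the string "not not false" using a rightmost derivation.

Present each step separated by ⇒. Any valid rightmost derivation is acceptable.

B ⇒ C ⇒ D ⇒ not D ⇒ not not D ⇒ not not false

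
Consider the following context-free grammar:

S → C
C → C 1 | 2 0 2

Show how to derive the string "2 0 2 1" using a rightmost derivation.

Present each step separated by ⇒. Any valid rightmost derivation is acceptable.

S ⇒ C ⇒ C 1 ⇒ 2 0 2 1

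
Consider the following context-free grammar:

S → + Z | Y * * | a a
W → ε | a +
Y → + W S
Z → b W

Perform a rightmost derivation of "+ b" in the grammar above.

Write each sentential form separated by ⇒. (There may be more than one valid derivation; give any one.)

S ⇒ + Z ⇒ + b W ⇒ + b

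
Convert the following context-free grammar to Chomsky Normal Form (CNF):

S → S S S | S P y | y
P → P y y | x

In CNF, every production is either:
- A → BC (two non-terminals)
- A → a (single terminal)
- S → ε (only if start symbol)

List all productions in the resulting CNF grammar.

TY → y; S → y; P → x; S → S X0; X0 → S S; S → S X1; X1 → P TY; P → P X2; X2 → TY TY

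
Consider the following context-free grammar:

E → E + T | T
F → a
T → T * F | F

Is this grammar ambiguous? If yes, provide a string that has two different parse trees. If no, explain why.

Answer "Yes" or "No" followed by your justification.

No - the grammar is unambiguous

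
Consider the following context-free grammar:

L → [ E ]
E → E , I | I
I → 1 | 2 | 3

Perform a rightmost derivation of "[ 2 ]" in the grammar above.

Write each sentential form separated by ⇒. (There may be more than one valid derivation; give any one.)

L ⇒ [ E ] ⇒ [ I ] ⇒ [ 2 ]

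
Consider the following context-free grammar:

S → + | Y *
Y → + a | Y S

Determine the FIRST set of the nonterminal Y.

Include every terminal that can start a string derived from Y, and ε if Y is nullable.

We compute FIRST(Y) using the standard algorithm.
FIRST(S) = {+}
FIRST(Y) = {+}
Therefore, FIRST(Y) = {+}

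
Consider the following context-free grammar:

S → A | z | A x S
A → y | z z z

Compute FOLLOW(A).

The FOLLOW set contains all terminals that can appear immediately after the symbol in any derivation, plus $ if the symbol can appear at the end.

We compute FOLLOW(A) using the standard algorithm.
FOLLOW(S) starts with {$}.
FIRST(A) = {y, z}
FIRST(S) = {y, z}
FOLLOW(A) = {$, x}
FOLLOW(S) = {$}
Therefore, FOLLOW(A) = {$, x}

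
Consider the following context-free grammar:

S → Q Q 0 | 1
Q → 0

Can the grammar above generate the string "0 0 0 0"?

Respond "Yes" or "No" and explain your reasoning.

No - no valid derivation exists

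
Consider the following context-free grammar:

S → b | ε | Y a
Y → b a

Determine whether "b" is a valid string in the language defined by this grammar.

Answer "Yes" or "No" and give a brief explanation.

Yes - a valid derivation exists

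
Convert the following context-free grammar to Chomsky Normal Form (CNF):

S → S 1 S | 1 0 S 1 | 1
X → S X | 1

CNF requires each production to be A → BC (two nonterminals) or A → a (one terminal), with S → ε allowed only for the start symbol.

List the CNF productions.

T1 → 1; T0 → 0; S → 1; X → 1; S → S X0; X0 → T1 S; S → T1 X1; X1 → T0 X2; X2 → S T1; X → S X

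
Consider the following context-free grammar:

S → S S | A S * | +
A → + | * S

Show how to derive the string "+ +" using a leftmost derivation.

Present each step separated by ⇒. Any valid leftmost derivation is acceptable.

S ⇒ S S ⇒ + S ⇒ + +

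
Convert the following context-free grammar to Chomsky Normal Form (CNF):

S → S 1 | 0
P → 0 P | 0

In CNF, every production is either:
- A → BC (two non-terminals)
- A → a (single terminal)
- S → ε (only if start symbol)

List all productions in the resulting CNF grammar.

T1 → 1; S → 0; T0 → 0; P → 0; S → S T1; P → T0 P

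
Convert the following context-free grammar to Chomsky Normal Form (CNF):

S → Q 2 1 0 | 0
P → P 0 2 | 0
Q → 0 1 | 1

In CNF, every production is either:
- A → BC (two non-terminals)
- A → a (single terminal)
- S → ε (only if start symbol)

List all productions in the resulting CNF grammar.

T2 → 2; T1 → 1; T0 → 0; S → 0; P → 0; Q → 1; S → Q X0; X0 → T2 X1; X1 → T1 T0; P → P X2; X2 → T0 T2; Q → T0 T1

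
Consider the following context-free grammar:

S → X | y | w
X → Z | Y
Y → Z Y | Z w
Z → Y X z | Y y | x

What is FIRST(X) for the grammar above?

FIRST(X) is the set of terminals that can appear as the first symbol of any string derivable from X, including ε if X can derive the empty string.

We compute FIRST(X) using the standard algorithm.
FIRST(S) = {w, x, y}
FIRST(X) = {x}
FIRST(Y) = {x}
FIRST(Z) = {x}
Therefore, FIRST(X) = {x}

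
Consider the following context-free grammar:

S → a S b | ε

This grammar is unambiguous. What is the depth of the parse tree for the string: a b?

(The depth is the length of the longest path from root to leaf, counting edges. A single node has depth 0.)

2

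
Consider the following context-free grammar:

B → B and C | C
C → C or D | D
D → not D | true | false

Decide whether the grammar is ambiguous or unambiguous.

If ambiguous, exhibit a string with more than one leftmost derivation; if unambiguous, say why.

Unambiguous - every string in the language has a unique leftmost derivation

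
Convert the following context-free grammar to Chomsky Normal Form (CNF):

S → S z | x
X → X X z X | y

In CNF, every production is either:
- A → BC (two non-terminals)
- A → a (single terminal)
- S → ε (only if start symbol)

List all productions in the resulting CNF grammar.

TZ → z; S → x; X → y; S → S TZ; X → X X0; X0 → X X1; X1 → TZ X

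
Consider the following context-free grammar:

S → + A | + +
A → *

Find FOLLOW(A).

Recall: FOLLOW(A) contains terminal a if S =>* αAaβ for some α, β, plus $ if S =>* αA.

We compute FOLLOW(A) using the standard algorithm.
FOLLOW(S) starts with {$}.
FIRST(A) = {*}
FIRST(S) = {+}
FOLLOW(A) = {$}
FOLLOW(S) = {$}
Therefore, FOLLOW(A) = {$}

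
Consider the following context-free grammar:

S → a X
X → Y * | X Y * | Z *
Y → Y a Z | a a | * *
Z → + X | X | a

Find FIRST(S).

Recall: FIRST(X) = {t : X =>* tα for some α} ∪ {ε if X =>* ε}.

We compute FIRST(S) using the standard algorithm.
FIRST(S) = {a}
FIRST(X) = {*, +, a}
FIRST(Y) = {*, a}
FIRST(Z) = {*, +, a}
Therefore, FIRST(S) = {a}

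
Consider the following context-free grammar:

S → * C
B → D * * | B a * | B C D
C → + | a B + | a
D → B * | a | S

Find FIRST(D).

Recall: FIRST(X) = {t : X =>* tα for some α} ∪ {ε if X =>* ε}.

We compute FIRST(D) using the standard algorithm.
FIRST(B) = {*, a}
FIRST(C) = {+, a}
FIRST(D) = {*, a}
FIRST(S) = {*}
Therefore, FIRST(D) = {*, a}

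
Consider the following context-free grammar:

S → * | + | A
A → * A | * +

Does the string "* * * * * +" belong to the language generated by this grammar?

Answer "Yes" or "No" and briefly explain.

Yes - a valid derivation exists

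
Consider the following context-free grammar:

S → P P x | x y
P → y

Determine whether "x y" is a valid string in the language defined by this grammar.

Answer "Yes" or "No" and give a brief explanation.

Yes - a valid derivation exists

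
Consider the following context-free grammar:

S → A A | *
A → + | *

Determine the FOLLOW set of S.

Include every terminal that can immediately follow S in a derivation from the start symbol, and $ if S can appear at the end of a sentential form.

We compute FOLLOW(S) using the standard algorithm.
FOLLOW(S) starts with {$}.
FIRST(A) = {*, +}
FIRST(S) = {*, +}
FOLLOW(A) = {$, *, +}
FOLLOW(S) = {$}
Therefore, FOLLOW(S) = {$}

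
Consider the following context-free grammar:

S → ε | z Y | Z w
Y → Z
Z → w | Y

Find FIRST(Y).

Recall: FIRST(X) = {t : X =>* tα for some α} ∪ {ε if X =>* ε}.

We compute FIRST(Y) using the standard algorithm.
FIRST(S) = {w, z, ε}
FIRST(Y) = {w}
FIRST(Z) = {w}
Therefore, FIRST(Y) = {w}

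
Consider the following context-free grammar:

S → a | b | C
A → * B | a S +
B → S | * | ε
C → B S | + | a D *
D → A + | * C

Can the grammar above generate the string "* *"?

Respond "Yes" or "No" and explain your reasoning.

No - no valid derivation exists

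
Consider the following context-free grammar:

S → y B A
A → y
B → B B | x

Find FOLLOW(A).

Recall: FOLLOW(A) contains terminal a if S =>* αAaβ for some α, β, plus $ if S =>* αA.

We compute FOLLOW(A) using the standard algorithm.
FOLLOW(S) starts with {$}.
FIRST(A) = {y}
FIRST(B) = {x}
FIRST(S) = {y}
FOLLOW(A) = {$}
FOLLOW(B) = {x, y}
FOLLOW(S) = {$}
Therefore, FOLLOW(A) = {$}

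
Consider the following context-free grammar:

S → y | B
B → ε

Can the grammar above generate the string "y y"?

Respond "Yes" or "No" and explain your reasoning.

No - no valid derivation exists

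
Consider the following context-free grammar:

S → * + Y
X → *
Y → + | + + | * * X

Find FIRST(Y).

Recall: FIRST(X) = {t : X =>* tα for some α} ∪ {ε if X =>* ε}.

We compute FIRST(Y) using the standard algorithm.
FIRST(S) = {*}
FIRST(X) = {*}
FIRST(Y) = {*, +}
Therefore, FIRST(Y) = {*, +}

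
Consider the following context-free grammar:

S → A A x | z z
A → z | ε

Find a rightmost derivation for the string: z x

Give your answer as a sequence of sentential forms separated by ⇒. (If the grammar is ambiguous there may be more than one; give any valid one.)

S ⇒ A A x ⇒ A z x ⇒ z x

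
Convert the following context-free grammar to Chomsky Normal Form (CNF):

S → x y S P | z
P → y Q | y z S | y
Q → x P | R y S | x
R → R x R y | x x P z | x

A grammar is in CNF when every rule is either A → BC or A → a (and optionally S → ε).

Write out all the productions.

TX → x; TY → y; S → z; TZ → z; P → y; Q → x; R → x; S → TX X0; X0 → TY X1; X1 → S P; P → TY Q; P → TY X2; X2 → TZ S; Q → TX P; Q → R X3; X3 → TY S; R → R X4; X4 → TX X5; X5 → R TY; R → TX X6; X6 → TX X7; X7 → P TZ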